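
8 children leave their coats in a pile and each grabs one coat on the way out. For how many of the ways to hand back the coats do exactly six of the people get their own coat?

28

Choose which 6 of the 8 are fixed: C(8,6) = 28.
The remaining 2 must be deranged: !2 = 1.
Total: 28 × 1 = 28.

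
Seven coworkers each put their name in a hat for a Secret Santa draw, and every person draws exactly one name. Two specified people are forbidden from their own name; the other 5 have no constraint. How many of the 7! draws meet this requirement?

3720

Inclusion-exclusion on the 2 forbidden self-matches:
Σ_{j=0}^{2} (-1)^j C(2,j)(7-j)!
= C(2,0)·7! - C(2,1)·6! + C(2,2)·5!
= 5040 - 1440 + 120
= 3720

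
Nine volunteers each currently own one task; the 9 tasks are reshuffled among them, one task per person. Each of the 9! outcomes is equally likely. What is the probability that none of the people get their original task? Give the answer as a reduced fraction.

Favorable outcomes: !9 = 133496.
Total outcomes: 9! = 362880.
Probability = 133496/362880 = 16687/45360.

16687/45360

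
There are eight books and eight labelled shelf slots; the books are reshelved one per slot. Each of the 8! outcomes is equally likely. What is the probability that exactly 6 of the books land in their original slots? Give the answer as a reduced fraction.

Favorable outcomes: C(8,6)·!2 = 28·1 = 28.
Total outcomes: 8! = 40320.
Probability = 28/40320 = 1/1440.

1/1440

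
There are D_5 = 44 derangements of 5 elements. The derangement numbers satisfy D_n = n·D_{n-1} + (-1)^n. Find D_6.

D_6 = 6·44 + 1 = 265.

265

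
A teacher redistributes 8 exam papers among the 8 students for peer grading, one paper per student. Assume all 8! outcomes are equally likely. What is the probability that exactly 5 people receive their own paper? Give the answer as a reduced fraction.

Favorable outcomes: C(8,5)·!3 = 56·2 = 112.
Total outcomes: 8! = 40320.
Probability = 112/40320 = 1/360.

1/360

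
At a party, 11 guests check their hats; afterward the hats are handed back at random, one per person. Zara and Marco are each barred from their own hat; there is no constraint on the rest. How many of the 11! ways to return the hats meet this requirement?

Inclusion-exclusion on the 2 forbidden self-matches:
Σ_{j=0}^{2} (-1)^j C(2,j)(11-j)!
= C(2,0)·11! - C(2,1)·10! + C(2,2)·9!
= 39916800 - 7257600 + 362880
= 33022080

33022080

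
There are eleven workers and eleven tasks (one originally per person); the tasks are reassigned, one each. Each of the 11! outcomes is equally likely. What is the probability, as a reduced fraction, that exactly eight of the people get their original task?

Favorable outcomes: C(11,8)·!3 = 165·2 = 330.
Total outcomes: 11! = 39916800.
Probability = 330/39916800 = 1/120960.

1/120960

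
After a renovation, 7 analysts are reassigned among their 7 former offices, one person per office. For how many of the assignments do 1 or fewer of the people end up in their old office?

3709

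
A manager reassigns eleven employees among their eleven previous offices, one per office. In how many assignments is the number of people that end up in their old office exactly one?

14684571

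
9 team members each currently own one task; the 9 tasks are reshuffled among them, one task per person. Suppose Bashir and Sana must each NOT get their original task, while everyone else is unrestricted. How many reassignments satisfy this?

287280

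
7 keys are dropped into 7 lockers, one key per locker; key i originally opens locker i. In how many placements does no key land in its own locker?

Use !n = (n-1)(!(n-1) + !(n-2)).
!7 = 6·(265 + 44) = 6·309 = 1854

1854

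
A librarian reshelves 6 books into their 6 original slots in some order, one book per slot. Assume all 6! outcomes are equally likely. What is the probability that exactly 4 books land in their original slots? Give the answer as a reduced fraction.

1/48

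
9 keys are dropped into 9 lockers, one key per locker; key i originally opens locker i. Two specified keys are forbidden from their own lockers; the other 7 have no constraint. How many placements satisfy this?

287280

Inclusion-exclusion on the 2 forbidden self-matches:
Σ_{j=0}^{2} (-1)^j C(2,j)(9-j)!
= C(2,0)·9! - C(2,1)·8! + C(2,2)·7!
= 362880 - 80640 + 5040
= 287280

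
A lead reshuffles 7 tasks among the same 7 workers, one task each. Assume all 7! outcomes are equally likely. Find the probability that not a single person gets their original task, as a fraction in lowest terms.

103/280

Favorable outcomes: !7 = 1854.
Total outcomes: 7! = 5040.
Probability = 1854/5040 = 103/280.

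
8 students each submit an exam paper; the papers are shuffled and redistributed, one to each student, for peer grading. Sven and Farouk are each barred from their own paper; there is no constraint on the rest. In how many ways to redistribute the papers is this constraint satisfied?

Let A_j be the event that the j-th constrained one is fixed. By inclusion-exclusion over the 2 events:
Σ_{j=0}^{2} (-1)^j C(2,j)(8-j)!
= C(2,0)·8! - C(2,1)·7! + C(2,2)·6!
= 40320 - 10080 + 720
= 30960

30960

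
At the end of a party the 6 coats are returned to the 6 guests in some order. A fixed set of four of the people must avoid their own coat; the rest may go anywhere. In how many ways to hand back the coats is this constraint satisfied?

Inclusion-exclusion on the 4 forbidden self-matches:
Σ_{j=0}^{4} (-1)^j C(4,j)(6-j)!
= C(4,0)·6! - C(4,1)·5! + C(4,2)·4! - C(4,3)·3! + C(4,4)·2!
= 720 - 480 + 144 - 24 + 2
= 362

362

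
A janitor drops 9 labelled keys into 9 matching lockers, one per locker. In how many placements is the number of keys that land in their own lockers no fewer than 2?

95887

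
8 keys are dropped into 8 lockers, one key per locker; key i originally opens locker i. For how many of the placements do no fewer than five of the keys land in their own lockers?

# with exactly i fixed is C(8,i)·!(8-i); sum over i=5..8:
  i=5: C(8,5)·!3 = 56·2 = 112
  i=6: C(8,6)·!2 = 28·1 = 28
  i=7: C(8,7)·!1 = 8·0 = 0
  i=8: C(8,8)·!0 = 1·1 = 1
Total = 141.

141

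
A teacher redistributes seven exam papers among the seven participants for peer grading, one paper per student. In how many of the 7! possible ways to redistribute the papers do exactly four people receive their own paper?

Choose which 4 of the 7 are fixed: C(7,4) = 35.
The remaining 3 must be deranged: !3 = 2.
Total: 35 × 2 = 70.

70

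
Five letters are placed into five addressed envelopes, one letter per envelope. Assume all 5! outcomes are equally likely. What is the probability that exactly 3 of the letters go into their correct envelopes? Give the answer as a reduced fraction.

Favorable outcomes: C(5,3)·!2 = 10·1 = 10.
Total outcomes: 5! = 120.
Probability = 10/120 = 1/12.

1/12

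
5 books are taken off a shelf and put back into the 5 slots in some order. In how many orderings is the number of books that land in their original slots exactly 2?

Pick the 2 fixed positions: C(5,2) = 10 ways.
The other 3 form a derangement: !3 = 2.
Total: 10 × 2 = 20.

20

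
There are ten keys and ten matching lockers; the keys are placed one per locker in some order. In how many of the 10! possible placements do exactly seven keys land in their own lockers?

Choose which 7 of the 10 are fixed: C(10,7) = 120.
The other 3 form a derangement: !3 = 2.
Total: 120 × 2 = 240.

240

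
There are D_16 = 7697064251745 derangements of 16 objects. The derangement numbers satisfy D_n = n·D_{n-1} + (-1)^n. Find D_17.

130850092279664

D_17 = 17·7697064251745 - 1 = 130850092279664.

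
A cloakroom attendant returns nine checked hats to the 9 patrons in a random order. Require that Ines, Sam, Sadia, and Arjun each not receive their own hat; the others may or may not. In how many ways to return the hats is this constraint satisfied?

Inclusion-exclusion on the 4 forbidden self-matches:
Σ_{j=0}^{4} (-1)^j C(4,j)(9-j)!
= C(4,0)·9! - C(4,1)·8! + C(4,2)·7! - C(4,3)·6! + C(4,4)·5!
= 362880 - 161280 + 30240 - 2880 + 120
= 229080

229080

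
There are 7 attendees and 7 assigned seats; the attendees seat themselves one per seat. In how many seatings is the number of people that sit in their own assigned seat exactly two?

924

Choose which 2 of the 7 are fixed: C(7,2) = 21.
The other 5 form a derangement: !5 = 44.
Total: 21 × 44 = 924.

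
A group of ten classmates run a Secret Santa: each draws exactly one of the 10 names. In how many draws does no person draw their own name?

1334961

!10 = 10! · Σ_{k=0}^{10} (-1)^k/k!
= 10! - 10!/1! + 10!/2! - 10!/3! + 10!/4! - 10!/5! + 10!/6! - 10!/7! + 10!/8! - 10!/9! + 10!/10!
= 3628800 - 3628800 + 1814400 - 604800 + 151200 - 30240 + 5040 - 720 + 90 - 10 + 1
= 1334961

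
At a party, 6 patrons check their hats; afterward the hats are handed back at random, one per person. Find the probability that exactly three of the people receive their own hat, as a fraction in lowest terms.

Favorable outcomes: C(6,3)·!3 = 20·2 = 40.
Total outcomes: 6! = 720.
Probability = 40/720 = 1/18.

1/18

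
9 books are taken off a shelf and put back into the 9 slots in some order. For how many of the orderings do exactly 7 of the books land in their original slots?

Choose which 7 of the 9 are fixed: C(9,7) = 36.
The other 2 form a derangement: !2 = 1.
Total: 36 × 1 = 36.

36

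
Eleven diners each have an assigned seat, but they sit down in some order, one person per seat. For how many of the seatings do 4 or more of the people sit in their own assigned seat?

Sum C(11,i)·!(11-i) for i = 4..11:
  i=4: C(11,4)·!7 = 330·1854 = 611820
  i=5: C(11,5)·!6 = 462·265 = 122430
  i=6: C(11,6)·!5 = 462·44 = 20328
  i=7: C(11,7)·!4 = 330·9 = 2970
  i=8: C(11,8)·!3 = 165·2 = 330
  i=9: C(11,9)·!2 = 55·1 = 55
  i=10: C(11,10)·!1 = 11·0 = 0
  i=11: C(11,11)·!0 = 1·1 = 1
Total = 757934.

757934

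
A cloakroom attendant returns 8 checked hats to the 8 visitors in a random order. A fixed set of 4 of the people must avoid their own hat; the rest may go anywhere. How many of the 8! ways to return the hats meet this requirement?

Let A_j be the event that the j-th constrained one is fixed. By inclusion-exclusion over the 4 events:
Σ_{j=0}^{4} (-1)^j C(4,j)(8-j)!
= C(4,0)·8! - C(4,1)·7! + C(4,2)·6! - C(4,3)·5! + C(4,4)·4!
= 40320 - 20160 + 4320 - 480 + 24
= 24024

24024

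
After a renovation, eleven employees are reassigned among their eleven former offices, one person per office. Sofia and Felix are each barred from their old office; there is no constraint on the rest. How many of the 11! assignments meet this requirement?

33022080

Inclusion-exclusion on the 2 forbidden self-matches:
Σ_{j=0}^{2} (-1)^j C(2,j)(11-j)!
= C(2,0)·11! - C(2,1)·10! + C(2,2)·9!
= 39916800 - 7257600 + 362880
= 33022080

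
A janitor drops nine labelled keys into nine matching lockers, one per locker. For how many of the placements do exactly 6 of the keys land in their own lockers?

168

Pick the 6 fixed positions: C(9,6) = 84 ways.
The other 3 form a derangement: !3 = 2.
Total: 84 × 2 = 168.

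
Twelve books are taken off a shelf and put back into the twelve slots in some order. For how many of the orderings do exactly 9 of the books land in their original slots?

440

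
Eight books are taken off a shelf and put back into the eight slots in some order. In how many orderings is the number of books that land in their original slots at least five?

Sum C(8,i)·!(8-i) for i = 5..8:
  i=5: C(8,5)·!3 = 56·2 = 112
  i=6: C(8,6)·!2 = 28·1 = 28
  i=7: C(8,7)·!1 = 8·0 = 0
  i=8: C(8,8)·!0 = 1·1 = 1
Total = 141.

141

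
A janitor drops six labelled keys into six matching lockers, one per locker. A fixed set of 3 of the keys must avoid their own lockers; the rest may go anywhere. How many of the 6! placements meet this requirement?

Inclusion-exclusion on the 3 forbidden self-matches:
Σ_{j=0}^{3} (-1)^j C(3,j)(6-j)!
= C(3,0)·6! - C(3,1)·5! + C(3,2)·4! - C(3,3)·3!
= 720 - 360 + 72 - 6
= 426

426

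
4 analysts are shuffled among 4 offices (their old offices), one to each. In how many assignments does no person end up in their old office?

9

By inclusion-exclusion, !4 = Σ (-1)^k · 4!/k! for k=0..4
= 4! - 4!/1! + 4!/2! - 4!/3! + 4!/4!
= 24 - 24 + 12 - 4 + 1
= 9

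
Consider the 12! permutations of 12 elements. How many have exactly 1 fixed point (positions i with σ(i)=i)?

176214840

Pick the single fixed position: C(12,1) = 12 ways.
The other 11 form a derangement: !11 = 14684570.
Total: 12 × 14684570 = 176214840.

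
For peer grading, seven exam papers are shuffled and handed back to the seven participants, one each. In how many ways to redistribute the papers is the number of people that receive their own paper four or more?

92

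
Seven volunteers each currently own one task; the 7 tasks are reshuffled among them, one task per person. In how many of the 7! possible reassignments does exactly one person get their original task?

Choose which one of the 7 is fixed: C(7,1) = 7.
The other 6 form a derangement: !6 = 265.
Total: 7 × 265 = 1855.

1855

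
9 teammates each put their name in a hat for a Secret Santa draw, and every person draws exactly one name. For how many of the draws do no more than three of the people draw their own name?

355997

Sum C(9,i)·!(9-i) for i = 0..3:
  i=0: C(9,0)·!9 = 1·133496 = 133496
  i=1: C(9,1)·!8 = 9·14833 = 133497
  i=2: C(9,2)·!7 = 36·1854 = 66744
  i=3: C(9,3)·!6 = 84·265 = 22260
Total = 355997.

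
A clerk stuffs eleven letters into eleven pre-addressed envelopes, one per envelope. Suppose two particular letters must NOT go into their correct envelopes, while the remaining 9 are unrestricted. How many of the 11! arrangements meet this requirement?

33022080

Let A_j be the event that the j-th constrained one is fixed. By inclusion-exclusion over the 2 events:
Σ_{j=0}^{2} (-1)^j C(2,j)(11-j)!
= C(2,0)·11! - C(2,1)·10! + C(2,2)·9!
= 39916800 - 7257600 + 362880
= 33022080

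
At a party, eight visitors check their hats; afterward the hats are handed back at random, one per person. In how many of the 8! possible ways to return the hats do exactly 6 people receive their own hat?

Pick the 6 fixed positions: C(8,6) = 28 ways.
The remaining 2 must be deranged: !2 = 1.
Total: 28 × 1 = 28.

28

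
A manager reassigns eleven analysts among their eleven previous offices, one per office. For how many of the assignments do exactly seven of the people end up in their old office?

2970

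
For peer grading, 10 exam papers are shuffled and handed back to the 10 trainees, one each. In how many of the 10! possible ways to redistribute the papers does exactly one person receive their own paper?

Pick the single fixed position: C(10,1) = 10 ways.
The other 9 form a derangement: !9 = 133496.
Total: 10 × 133496 = 1334960.

1334960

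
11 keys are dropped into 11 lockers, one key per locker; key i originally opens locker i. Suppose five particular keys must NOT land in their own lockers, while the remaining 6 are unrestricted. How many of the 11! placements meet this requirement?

25022880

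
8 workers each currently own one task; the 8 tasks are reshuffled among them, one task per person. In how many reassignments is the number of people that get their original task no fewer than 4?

771

Sum C(8,i)·!(8-i) for i = 4..8:
  i=4: C(8,4)·!4 = 70·9 = 630
  i=5: C(8,5)·!3 = 56·2 = 112
  i=6: C(8,6)·!2 = 28·1 = 28
  i=7: C(8,7)·!1 = 8·0 = 0
  i=8: C(8,8)·!0 = 1·1 = 1
Total = 771.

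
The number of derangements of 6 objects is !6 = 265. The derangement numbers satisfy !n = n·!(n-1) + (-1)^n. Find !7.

1854

!7 = 7·265 - 1 = 1854.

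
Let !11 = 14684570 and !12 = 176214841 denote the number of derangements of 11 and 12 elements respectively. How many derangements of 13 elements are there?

2290792932

!13 = (13-1)·(!12 + !11) = 12·(176214841 + 14684570) = 12·190899411 = 2290792932.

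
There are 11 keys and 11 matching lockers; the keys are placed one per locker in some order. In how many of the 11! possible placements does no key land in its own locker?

14684570

Use !n = n·!(n-1) + (-1)^n.
!11 = 11·1334961 - 1 = 14684570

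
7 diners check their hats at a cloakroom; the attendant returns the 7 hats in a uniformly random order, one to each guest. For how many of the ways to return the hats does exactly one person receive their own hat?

Choose which one of the 7 is fixed: C(7,1) = 7.
The remaining 6 must be deranged: !6 = 265.
Total: 7 × 265 = 1855.

1855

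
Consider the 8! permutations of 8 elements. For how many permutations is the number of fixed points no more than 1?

# with exactly i fixed is C(8,i)·!(8-i); sum over i=0..1:
  i=0: C(8,0)·!8 = 1·14833 = 14833
  i=1: C(8,1)·!7 = 8·1854 = 14832
Total = 29665.

29665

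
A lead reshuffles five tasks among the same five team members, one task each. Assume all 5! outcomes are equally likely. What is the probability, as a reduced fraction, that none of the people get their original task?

11/30

Favorable outcomes: !5 = 44.
Total outcomes: 5! = 120.
Probability = 44/120 = 11/30.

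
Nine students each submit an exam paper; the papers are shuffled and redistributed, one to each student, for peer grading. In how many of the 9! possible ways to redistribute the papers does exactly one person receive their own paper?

133497

Choose which one of the 9 is fixed: C(9,1) = 9.
The remaining 8 must be deranged: !8 = 14833.
Total: 9 × 14833 = 133497.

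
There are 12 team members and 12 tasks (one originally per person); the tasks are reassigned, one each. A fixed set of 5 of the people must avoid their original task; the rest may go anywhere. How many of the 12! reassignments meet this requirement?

312273360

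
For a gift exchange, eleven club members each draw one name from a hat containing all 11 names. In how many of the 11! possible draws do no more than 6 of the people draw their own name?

Sum C(11,i)·!(11-i) for i = 0..6:
  i=0: C(11,0)·!11 = 1·14684570 = 14684570
  i=1: C(11,1)·!10 = 11·1334961 = 14684571
  i=2: C(11,2)·!9 = 55·133496 = 7342280
  i=3: C(11,3)·!8 = 165·14833 = 2447445
  i=4: C(11,4)·!7 = 330·1854 = 611820
  i=5: C(11,5)·!6 = 462·265 = 122430
  i=6: C(11,6)·!5 = 462·44 = 20328
Total = 39913444.

39913444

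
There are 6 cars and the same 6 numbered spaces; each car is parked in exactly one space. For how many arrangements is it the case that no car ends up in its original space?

The number of derangements of 6 is !6 = Σ_{k=0}^{6} (-1)^k·6!/k!
= 6! - 6!/1! + 6!/2! - 6!/3! + 6!/4! - 6!/5! + 6!/6!
= 720 - 720 + 360 - 120 + 30 - 6 + 1
= 265

265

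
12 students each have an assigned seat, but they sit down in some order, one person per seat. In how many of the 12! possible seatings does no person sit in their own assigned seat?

176214841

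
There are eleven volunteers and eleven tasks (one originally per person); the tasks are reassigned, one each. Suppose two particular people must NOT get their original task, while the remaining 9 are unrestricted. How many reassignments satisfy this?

33022080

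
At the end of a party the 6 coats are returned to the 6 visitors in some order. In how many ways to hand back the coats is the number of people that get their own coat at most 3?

Sum C(6,i)·!(6-i) for i = 0..3:
  i=0: C(6,0)·!6 = 1·265 = 265
  i=1: C(6,1)·!5 = 6·44 = 264
  i=2: C(6,2)·!4 = 15·9 = 135
  i=3: C(6,3)·!3 = 20·2 = 40
Total = 704.

704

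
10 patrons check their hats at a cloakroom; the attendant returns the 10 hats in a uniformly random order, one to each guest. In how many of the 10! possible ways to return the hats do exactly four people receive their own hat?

Choose which 4 of the 10 are fixed: C(10,4) = 210.
The remaining 6 must be deranged: !6 = 265.
Total: 210 × 265 = 55650.

55650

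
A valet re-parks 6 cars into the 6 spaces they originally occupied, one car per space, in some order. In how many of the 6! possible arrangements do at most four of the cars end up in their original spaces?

# with exactly i fixed is C(6,i)·!(6-i); sum over i=0..4:
  i=0: C(6,0)·!6 = 1·265 = 265
  i=1: C(6,1)·!5 = 6·44 = 264
  i=2: C(6,2)·!4 = 15·9 = 135
  i=3: C(6,3)·!3 = 20·2 = 40
  i=4: C(6,4)·!2 = 15·1 = 15
Total = 719.

719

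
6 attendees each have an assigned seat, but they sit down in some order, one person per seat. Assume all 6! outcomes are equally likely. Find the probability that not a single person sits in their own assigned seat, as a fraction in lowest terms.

Favorable outcomes: !6 = 265.
Total outcomes: 6! = 720.
Probability = 265/720 = 53/144.

53/144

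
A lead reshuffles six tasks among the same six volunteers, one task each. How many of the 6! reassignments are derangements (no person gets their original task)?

265

!6 = 6! · Σ_{k=0}^{6} (-1)^k/k!
= 6! - 6!/1! + 6!/2! - 6!/3! + 6!/4! - 6!/5! + 6!/6!
= 720 - 720 + 360 - 120 + 30 - 6 + 1
= 265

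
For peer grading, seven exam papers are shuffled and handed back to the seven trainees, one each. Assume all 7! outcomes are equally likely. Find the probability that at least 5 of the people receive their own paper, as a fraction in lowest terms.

Favorable outcomes: Σ_{i≥5} C(7,i)·!(7-i) = 21·1 + 7·0 + 1·1 = 22.
Total outcomes: 7! = 5040.
Probability = 22/5040 = 11/2520.

11/2520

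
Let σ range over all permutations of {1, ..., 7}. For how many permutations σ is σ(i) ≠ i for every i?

1854

!7 is the nearest integer to 7!/e.
7! = 5040, and 5040/e ≈ 1854.11, so !7 = 1854.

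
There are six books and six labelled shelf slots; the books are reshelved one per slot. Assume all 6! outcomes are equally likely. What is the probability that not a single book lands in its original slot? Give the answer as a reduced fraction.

Favorable outcomes: !6 = 265.
Total outcomes: 6! = 720.
Probability = 265/720 = 53/144.

53/144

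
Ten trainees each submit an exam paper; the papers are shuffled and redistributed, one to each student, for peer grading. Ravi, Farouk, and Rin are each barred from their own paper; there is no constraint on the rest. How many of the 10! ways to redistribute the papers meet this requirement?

2656080

Let A_j be the event that the j-th constrained one is fixed. By inclusion-exclusion over the 3 events:
Σ_{j=0}^{3} (-1)^j C(3,j)(10-j)!
= C(3,0)·10! - C(3,1)·9! + C(3,2)·8! - C(3,3)·7!
= 3628800 - 1088640 + 120960 - 5040
= 2656080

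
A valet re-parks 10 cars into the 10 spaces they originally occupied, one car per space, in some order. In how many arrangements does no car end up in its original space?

1334961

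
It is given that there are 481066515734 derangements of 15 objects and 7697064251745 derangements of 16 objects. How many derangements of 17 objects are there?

130850092279664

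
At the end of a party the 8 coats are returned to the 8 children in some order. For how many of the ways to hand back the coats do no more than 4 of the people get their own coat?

40179

Sum C(8,i)·!(8-i) for i = 0..4:
  i=0: C(8,0)·!8 = 1·14833 = 14833
  i=1: C(8,1)·!7 = 8·1854 = 14832
  i=2: C(8,2)·!6 = 28·265 = 7420
  i=3: C(8,3)·!5 = 56·44 = 2464
  i=4: C(8,4)·!4 = 70·9 = 630
Total = 40179.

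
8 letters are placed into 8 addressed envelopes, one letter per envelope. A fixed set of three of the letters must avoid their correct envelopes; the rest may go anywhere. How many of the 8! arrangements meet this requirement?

Inclusion-exclusion on the 3 forbidden self-matches:
Σ_{j=0}^{3} (-1)^j C(3,j)(8-j)!
= C(3,0)·8! - C(3,1)·7! + C(3,2)·6! - C(3,3)·5!
= 40320 - 15120 + 2160 - 120
= 27240

27240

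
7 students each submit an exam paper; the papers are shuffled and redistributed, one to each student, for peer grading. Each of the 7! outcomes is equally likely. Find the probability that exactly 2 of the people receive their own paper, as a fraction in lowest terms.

Favorable outcomes: C(7,2)·!5 = 21·44 = 924.
Total outcomes: 7! = 5040.
Probability = 924/5040 = 11/60.

11/60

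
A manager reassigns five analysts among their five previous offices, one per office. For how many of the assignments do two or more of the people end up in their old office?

# with exactly i fixed is C(5,i)·!(5-i); sum over i=2..5:
  i=2: C(5,2)·!3 = 10·2 = 20
  i=3: C(5,3)·!2 = 10·1 = 10
  i=4: C(5,4)·!1 = 5·0 = 0
  i=5: C(5,5)·!0 = 1·1 = 1
Total = 31.

31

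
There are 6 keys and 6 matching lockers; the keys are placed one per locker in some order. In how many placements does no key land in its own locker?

265

The number of derangements of 6 is !6 = Σ_{k=0}^{6} (-1)^k·6!/k!
= 6! - 6!/1! + 6!/2! - 6!/3! + 6!/4! - 6!/5! + 6!/6!
= 720 - 720 + 360 - 120 + 30 - 6 + 1
= 265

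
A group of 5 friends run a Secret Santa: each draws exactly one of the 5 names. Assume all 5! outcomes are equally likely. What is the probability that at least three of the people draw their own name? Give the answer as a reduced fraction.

11/120

Favorable outcomes: Σ_{i≥3} C(5,i)·!(5-i) = 10·1 + 5·0 + 1·1 = 11.
Total outcomes: 5! = 120.
Probability = 11/120 = 11/120.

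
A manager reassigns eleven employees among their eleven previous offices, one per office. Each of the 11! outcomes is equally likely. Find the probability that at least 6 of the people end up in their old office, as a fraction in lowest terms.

5921/9979200

Favorable outcomes: Σ_{i≥6} C(11,i)·!(11-i) = 462·44 + 330·9 + 165·2 + 55·1 + 11·0 + 1·1 = 23684.
Total outcomes: 11! = 39916800.
Probability = 23684/39916800 = 5921/9979200.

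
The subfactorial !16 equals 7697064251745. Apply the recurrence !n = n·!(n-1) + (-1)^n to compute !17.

!17 = 17·7697064251745 - 1 = 130850092279664.

130850092279664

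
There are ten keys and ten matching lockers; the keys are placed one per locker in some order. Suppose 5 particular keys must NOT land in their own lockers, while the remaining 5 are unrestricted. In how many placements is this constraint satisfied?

2170680

Inclusion-exclusion on the 5 forbidden self-matches:
Σ_{j=0}^{5} (-1)^j C(5,j)(10-j)!
= C(5,0)·10! - C(5,1)·9! + C(5,2)·8! - C(5,3)·7! + C(5,4)·6! - C(5,5)·5!
= 3628800 - 1814400 + 403200 - 50400 + 3600 - 120
= 2170680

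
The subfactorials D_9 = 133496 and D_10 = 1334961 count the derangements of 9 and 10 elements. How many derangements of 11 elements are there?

D_11 = (11-1)·(D_10 + D_9) = 10·(1334961 + 133496) = 10·1468457 = 14684570.

14684570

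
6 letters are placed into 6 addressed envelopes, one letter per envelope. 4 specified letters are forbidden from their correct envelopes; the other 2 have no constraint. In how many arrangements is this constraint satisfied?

Inclusion-exclusion on the 4 forbidden self-matches:
Σ_{j=0}^{4} (-1)^j C(4,j)(6-j)!
= C(4,0)·6! - C(4,1)·5! + C(4,2)·4! - C(4,3)·3! + C(4,4)·2!
= 720 - 480 + 144 - 24 + 2
= 362

362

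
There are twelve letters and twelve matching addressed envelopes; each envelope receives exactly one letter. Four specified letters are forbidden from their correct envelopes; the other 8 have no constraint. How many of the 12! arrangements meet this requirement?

339696000

Let A_j be the event that the j-th constrained one is fixed. By inclusion-exclusion over the 4 events:
Σ_{j=0}^{4} (-1)^j C(4,j)(12-j)!
= C(4,0)·12! - C(4,1)·11! + C(4,2)·10! - C(4,3)·9! + C(4,4)·8!
= 479001600 - 159667200 + 21772800 - 1451520 + 40320
= 339696000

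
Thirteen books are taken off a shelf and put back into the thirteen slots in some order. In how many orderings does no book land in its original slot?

Recurrence: !13 = 13·!12 + (-1)^13.
!13 = 13·176214841 - 1 = 2290792932

2290792932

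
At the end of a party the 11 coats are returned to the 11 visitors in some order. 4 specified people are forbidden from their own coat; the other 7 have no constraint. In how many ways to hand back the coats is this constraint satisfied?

27422640

Let A_j be the event that the j-th constrained one is fixed. By inclusion-exclusion over the 4 events:
Σ_{j=0}^{4} (-1)^j C(4,j)(11-j)!
= C(4,0)·11! - C(4,1)·10! + C(4,2)·9! - C(4,3)·8! + C(4,4)·7!
= 39916800 - 14515200 + 2177280 - 161280 + 5040
= 27422640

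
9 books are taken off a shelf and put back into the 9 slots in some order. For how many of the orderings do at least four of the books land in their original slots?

6883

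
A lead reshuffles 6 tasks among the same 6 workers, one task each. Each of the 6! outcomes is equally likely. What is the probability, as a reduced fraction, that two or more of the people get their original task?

191/720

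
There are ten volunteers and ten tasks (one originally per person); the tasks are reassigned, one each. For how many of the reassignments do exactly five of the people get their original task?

11088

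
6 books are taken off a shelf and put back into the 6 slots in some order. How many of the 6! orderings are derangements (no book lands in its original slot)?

265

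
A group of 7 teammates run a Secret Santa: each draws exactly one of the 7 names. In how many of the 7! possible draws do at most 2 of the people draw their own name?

Sum C(7,i)·!(7-i) for i = 0..2:
  i=0: C(7,0)·!7 = 1·1854 = 1854
  i=1: C(7,1)·!6 = 7·265 = 1855
  i=2: C(7,2)·!5 = 21·44 = 924
Total = 4633.

4633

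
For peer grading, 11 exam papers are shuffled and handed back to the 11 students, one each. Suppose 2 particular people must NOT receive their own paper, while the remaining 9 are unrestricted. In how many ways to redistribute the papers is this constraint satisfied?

33022080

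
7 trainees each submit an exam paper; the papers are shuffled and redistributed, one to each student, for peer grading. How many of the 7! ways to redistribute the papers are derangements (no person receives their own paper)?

Use !n = (n-1)(!(n-1) + !(n-2)).
!7 = 6·(265 + 44) = 6·309 = 1854

1854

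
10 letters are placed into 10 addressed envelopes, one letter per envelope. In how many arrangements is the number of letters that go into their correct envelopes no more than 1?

2669921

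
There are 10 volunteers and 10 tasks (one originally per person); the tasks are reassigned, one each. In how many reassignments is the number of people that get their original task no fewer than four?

68914

Sum C(10,i)·!(10-i) for i = 4..10:
  i=4: C(10,4)·!6 = 210·265 = 55650
  i=5: C(10,5)·!5 = 252·44 = 11088
  i=6: C(10,6)·!4 = 210·9 = 1890
  i=7: C(10,7)·!3 = 120·2 = 240
  i=8: C(10,8)·!2 = 45·1 = 45
  i=9: C(10,9)·!1 = 10·0 = 0
  i=10: C(10,10)·!0 = 1·1 = 1
Total = 68914.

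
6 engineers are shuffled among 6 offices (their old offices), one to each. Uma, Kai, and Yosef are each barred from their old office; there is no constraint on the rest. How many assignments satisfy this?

426

Inclusion-exclusion on the 3 forbidden self-matches:
Σ_{j=0}^{3} (-1)^j C(3,j)(6-j)!
= C(3,0)·6! - C(3,1)·5! + C(3,2)·4! - C(3,3)·3!
= 720 - 360 + 72 - 6
= 426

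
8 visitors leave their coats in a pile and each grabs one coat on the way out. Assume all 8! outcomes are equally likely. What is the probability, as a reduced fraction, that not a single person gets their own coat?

Favorable outcomes: !8 = 14833.
Total outcomes: 8! = 40320.
Probability = 14833/40320 = 2119/5760.

2119/5760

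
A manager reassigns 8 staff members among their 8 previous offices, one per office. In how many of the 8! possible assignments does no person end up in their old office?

The number of derangements of 8 is !8 = Σ_{k=0}^{8} (-1)^k·8!/k!
= 8! - 8!/1! + 8!/2! - 8!/3! + 8!/4! - 8!/5! + 8!/6! - 8!/7! + 8!/8!
= 40320 - 40320 + 20160 - 6720 + 1680 - 336 + 56 - 8 + 1
= 14833

14833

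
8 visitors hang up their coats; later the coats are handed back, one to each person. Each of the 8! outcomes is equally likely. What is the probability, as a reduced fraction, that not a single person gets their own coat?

2119/5760

Favorable outcomes: !8 = 14833.
Total outcomes: 8! = 40320.
Probability = 14833/40320 = 2119/5760.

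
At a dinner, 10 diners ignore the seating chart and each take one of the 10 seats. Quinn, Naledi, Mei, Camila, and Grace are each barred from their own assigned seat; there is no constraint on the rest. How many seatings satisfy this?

Inclusion-exclusion on the 5 forbidden self-matches:
Σ_{j=0}^{5} (-1)^j C(5,j)(10-j)!
= C(5,0)·10! - C(5,1)·9! + C(5,2)·8! - C(5,3)·7! + C(5,4)·6! - C(5,5)·5!
= 3628800 - 1814400 + 403200 - 50400 + 3600 - 120
= 2170680

2170680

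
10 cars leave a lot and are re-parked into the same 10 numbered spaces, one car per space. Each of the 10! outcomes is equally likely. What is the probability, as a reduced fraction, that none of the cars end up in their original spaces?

Favorable outcomes: !10 = 1334961.
Total outcomes: 10! = 3628800.
Probability = 1334961/3628800 = 16481/44800.

16481/44800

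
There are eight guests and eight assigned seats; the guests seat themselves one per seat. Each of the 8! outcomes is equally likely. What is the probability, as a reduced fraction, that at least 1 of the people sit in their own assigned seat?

3641/5760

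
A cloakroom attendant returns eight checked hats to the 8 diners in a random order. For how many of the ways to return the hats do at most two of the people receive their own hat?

Sum C(8,i)·!(8-i) for i = 0..2:
  i=0: C(8,0)·!8 = 1·14833 = 14833
  i=1: C(8,1)·!7 = 8·1854 = 14832
  i=2: C(8,2)·!6 = 28·265 = 7420
Total = 37085.

37085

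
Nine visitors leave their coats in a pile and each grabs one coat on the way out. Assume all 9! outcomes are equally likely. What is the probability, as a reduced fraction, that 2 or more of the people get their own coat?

95887/362880

Favorable outcomes: Σ_{i≥2} C(9,i)·!(9-i) = 36·1854 + 84·265 + 126·44 + 126·9 + 84·2 + 36·1 + 9·0 + 1·1 = 95887.
Total outcomes: 9! = 362880.
Probability = 95887/362880 = 95887/362880.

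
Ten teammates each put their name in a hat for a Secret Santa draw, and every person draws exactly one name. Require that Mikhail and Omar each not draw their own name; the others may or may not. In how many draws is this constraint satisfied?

2943360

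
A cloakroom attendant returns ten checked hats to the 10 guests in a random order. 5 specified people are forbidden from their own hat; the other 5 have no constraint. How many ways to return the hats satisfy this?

Inclusion-exclusion on the 5 forbidden self-matches:
Σ_{j=0}^{5} (-1)^j C(5,j)(10-j)!
= C(5,0)·10! - C(5,1)·9! + C(5,2)·8! - C(5,3)·7! + C(5,4)·6! - C(5,5)·5!
= 3628800 - 1814400 + 403200 - 50400 + 3600 - 120
= 2170680

2170680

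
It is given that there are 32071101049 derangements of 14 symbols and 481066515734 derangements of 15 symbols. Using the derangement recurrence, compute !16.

7697064251745

!16 = (16-1)·(!15 + !14) = 15·(481066515734 + 32071101049) = 15·513137616783 = 7697064251745.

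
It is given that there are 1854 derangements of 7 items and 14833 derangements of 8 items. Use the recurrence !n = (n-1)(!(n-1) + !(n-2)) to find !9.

133496

!9 = (9-1)·(!8 + !7) = 8·(14833 + 1854) = 8·16687 = 133496.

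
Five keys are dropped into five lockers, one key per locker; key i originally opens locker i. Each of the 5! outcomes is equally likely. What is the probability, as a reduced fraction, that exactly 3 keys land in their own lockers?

1/12

Favorable outcomes: C(5,3)·!2 = 10·1 = 10.
Total outcomes: 5! = 120.
Probability = 10/120 = 1/12.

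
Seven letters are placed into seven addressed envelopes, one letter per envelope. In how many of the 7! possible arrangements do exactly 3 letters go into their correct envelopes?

315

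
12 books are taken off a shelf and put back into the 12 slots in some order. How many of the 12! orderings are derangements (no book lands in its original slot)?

176214841

The number of derangements of 12 is !12 = Σ_{k=0}^{12} (-1)^k·12!/k!
= 12! - 12!/1! + 12!/2! - 12!/3! + 12!/4! - 12!/5! + 12!/6! - 12!/7! + 12!/8! - 12!/9! + 12!/10! - 12!/11! + 12!/12!
= 479001600 - 479001600 + 239500800 - 79833600 + 19958400 - 3991680 + 665280 - 95040 + 11880 - 1320 + 132 - 12 + 1
= 176214841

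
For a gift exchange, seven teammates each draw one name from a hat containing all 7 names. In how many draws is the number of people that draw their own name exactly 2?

924

Pick the 2 fixed positions: C(7,2) = 21 ways.
The other 5 form a derangement: !5 = 44.
Total: 21 × 44 = 924.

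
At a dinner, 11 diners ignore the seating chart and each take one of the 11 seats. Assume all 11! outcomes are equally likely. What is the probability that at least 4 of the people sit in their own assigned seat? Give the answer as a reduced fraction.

Favorable outcomes: Σ_{i≥4} C(11,i)·!(11-i) = 330·1854 + 462·265 + 462·44 + 330·9 + 165·2 + 55·1 + 11·0 + 1·1 = 757934.
Total outcomes: 11! = 39916800.
Probability = 757934/39916800 = 378967/19958400.

378967/19958400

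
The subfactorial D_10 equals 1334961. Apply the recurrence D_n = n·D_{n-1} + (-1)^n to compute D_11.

D_11 = 11·1334961 - 1 = 14684570.

14684570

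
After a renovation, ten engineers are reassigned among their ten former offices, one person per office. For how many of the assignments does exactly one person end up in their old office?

Pick the single fixed position: C(10,1) = 10 ways.
The remaining 9 must be deranged: !9 = 133496.
Total: 10 × 133496 = 1334960.

1334960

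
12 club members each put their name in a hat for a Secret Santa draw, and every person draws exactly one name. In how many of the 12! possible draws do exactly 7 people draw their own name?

Pick the 7 fixed positions: C(12,7) = 792 ways.
The remaining 5 must be deranged: !5 = 44.
Total: 792 × 44 = 34848.

34848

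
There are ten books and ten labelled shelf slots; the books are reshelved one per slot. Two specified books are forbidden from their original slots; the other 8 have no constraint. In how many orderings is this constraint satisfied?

Let A_j be the event that the j-th constrained one is fixed. By inclusion-exclusion over the 2 events:
Σ_{j=0}^{2} (-1)^j C(2,j)(10-j)!
= C(2,0)·10! - C(2,1)·9! + C(2,2)·8!
= 3628800 - 725760 + 40320
= 2943360

2943360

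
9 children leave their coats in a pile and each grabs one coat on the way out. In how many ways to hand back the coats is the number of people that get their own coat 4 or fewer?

361541

# with exactly i fixed is C(9,i)·!(9-i); sum over i=0..4:
  i=0: C(9,0)·!9 = 1·133496 = 133496
  i=1: C(9,1)·!8 = 9·14833 = 133497
  i=2: C(9,2)·!7 = 36·1854 = 66744
  i=3: C(9,3)·!6 = 84·265 = 22260
  i=4: C(9,4)·!5 = 126·44 = 5544
Total = 361541.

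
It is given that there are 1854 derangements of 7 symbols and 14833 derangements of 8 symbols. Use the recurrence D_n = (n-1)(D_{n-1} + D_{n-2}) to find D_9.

133496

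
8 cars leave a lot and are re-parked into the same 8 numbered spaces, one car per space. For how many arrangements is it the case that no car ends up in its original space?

The number of derangements of 8 is !8 = Σ_{k=0}^{8} (-1)^k·8!/k!
= 8! - 8!/1! + 8!/2! - 8!/3! + 8!/4! - 8!/5! + 8!/6! - 8!/7! + 8!/8!
= 40320 - 40320 + 20160 - 6720 + 1680 - 336 + 56 - 8 + 1
= 14833

14833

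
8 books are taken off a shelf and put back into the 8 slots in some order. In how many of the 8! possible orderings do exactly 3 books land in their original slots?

2464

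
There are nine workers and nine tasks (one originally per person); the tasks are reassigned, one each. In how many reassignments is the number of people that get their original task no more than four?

361541

Sum C(9,i)·!(9-i) for i = 0..4:
  i=0: C(9,0)·!9 = 1·133496 = 133496
  i=1: C(9,1)·!8 = 9·14833 = 133497
  i=2: C(9,2)·!7 = 36·1854 = 66744
  i=3: C(9,3)·!6 = 84·265 = 22260
  i=4: C(9,4)·!5 = 126·44 = 5544
Total = 361541.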